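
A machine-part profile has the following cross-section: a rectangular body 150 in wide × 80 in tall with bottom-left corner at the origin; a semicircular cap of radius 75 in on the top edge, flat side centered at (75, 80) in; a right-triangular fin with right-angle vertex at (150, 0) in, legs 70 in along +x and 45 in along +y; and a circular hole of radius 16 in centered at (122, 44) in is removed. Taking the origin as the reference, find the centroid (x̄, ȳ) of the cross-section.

x̄ = 80.42 in, ȳ = 67.40 in

rectangular body: A = 150 × 80 = 12000.00, centroid at (75.00, 40.00).
semicircular top: A = ½π·75² = 8835.73, centroid at (75.00, 111.83).
triangular fin: A = ½·70·45 = 1575.00, centroid at (173.33, 15.00).
hole: A = −π·16² = -804.25, centroid at (122.00, 44.00).
ΣA = 21606.48 in², ΣAx̄ = 1737561.48 in³, ΣAȳ = 1456346.45 in³.
x̄ = 1737561.48/21606.48 = 80.42 in; ȳ = 1456346.45/21606.48 = 67.40 in.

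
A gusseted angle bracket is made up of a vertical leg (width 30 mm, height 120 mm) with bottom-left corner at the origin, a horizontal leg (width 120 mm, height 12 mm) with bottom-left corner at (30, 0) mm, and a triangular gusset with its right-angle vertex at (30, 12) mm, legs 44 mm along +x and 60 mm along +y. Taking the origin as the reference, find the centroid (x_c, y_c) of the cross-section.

vertical leg: A = 30 × 120 = 3600.00, centroid at (15.00, 60.00).
horizontal leg: A = 120 × 12 = 1440.00, centroid at (90.00, 6.00).
gusset: A = ½·44·60 = 1320.00, centroid at (44.67, 32.00).
ΣA = 6360.00 mm²
ΣAx_c = (3600.00)(15.00) + (1440.00)(90.00) + (1320.00)(44.67) = 242560.00 mm³
ΣAy_c = (3600.00)(60.00) + (1440.00)(6.00) + (1320.00)(32.00) = 266880.00 mm³
x_c = 242560.00 / 6360.00 = 38.14 mm
y_c = 266880.00 / 6360.00 = 41.96 mm

x_c = 38.14 mm, y_c = 41.96 mm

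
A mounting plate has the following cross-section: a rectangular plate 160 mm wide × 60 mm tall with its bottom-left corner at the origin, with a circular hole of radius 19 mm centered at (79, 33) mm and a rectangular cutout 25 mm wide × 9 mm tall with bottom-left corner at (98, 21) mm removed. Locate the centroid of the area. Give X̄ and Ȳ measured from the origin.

X̄ = 79.30 mm, Ȳ = 29.71 mm

plate: A = 160 × 60 = 9600.00, centroid at (80.00, 30.00).
hole 1: A = −π·19² = -1134.11, centroid at (79.00, 33.00).
hole 2: A = −(25 × 9) = -225.00, centroid at (110.50, 25.50).
ΣA = 8240.89 mm²
ΣAX̄ = (9600.00)(80.00) + (-1134.11)(79.00) + (-225.00)(110.50) = 653542.42 mm³
ΣAȲ = (9600.00)(30.00) + (-1134.11)(33.00) + (-225.00)(25.50) = 244836.71 mm³
X̄ = 653542.42 / 8240.89 = 79.30 mm
Ȳ = 244836.71 / 8240.89 = 29.71 mm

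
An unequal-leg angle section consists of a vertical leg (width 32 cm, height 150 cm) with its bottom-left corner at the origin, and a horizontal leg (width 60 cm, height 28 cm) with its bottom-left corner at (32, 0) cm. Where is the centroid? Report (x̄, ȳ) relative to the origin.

vertical leg: A = 32 × 150 = 4800.00, centroid at (16.00, 75.00).
horizontal leg: A = 60 × 28 = 1680.00, centroid at (62.00, 14.00).
ΣA = 6480.00 cm², ΣAx̄ = 180960.00 cm³, ΣAȳ = 383520.00 cm³.
x̄ = 180960.00/6480.00 = 27.93 cm; ȳ = 383520.00/6480.00 = 59.19 cm.

x̄ = 27.93 cm, ȳ = 59.19 cm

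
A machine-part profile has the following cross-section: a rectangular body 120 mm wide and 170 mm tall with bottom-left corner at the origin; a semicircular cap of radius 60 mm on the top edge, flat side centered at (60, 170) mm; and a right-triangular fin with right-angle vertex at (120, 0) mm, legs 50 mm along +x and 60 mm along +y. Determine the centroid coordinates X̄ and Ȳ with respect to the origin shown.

rectangular body: A = 120 × 170 = 20400.00, centroid at (60.00, 85.00).
semicircular top: A = ½π·60² = 5654.87, centroid at (60.00, 195.46).
triangular fin: A = ½·50·60 = 1500.00, centroid at (136.67, 20.00).
ΣA = 27554.87 mm², ΣAX̄ = 1768292.01 mm³, ΣAȲ = 2869327.35 mm³.
X̄ = 1768292.01/27554.87 = 64.17 mm; Ȳ = 2869327.35/27554.87 = 104.13 mm.

X̄ = 64.17 mm, Ȳ = 104.13 mm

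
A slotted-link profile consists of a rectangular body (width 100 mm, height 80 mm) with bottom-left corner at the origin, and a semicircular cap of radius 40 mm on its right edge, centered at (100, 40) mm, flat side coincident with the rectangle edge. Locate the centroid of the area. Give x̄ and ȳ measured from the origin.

rectangular body: A = 100 × 80 = 8000.00, centroid at (50.00, 40.00).
semicircular end: A = ½π·40² = 2513.27, centroid at (116.98, 40.00).
ΣA = 10513.27 mm²
ΣAx̄ = (8000.00)(50.00) + (2513.27)(116.98) = 693994.08 mm³
ΣAȳ = (8000.00)(40.00) + (2513.27)(40.00) = 420530.96 mm³
x̄ = 693994.08 / 10513.27 = 66.01 mm
ȳ = 420530.96 / 10513.27 = 40.00 mm

x̄ = 66.01 mm, ȳ = 40.00 mm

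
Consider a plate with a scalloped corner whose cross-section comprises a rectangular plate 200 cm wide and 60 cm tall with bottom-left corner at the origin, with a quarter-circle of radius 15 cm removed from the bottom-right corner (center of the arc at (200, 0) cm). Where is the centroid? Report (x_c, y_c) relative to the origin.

x_c = 98.60 cm, y_c = 30.35 cm

plate: A = 200 × 60 = 12000.00, centroid at (100.00, 30.00).
removed quarter-circle: A = −¼π·15² = -176.71, centroid at (193.63, 6.37).
ΣA = 11823.29 cm²
ΣAx_c = (12000.00)(100.00) + (-176.71)(193.63) = 1165782.08 cm³
ΣAy_c = (12000.00)(30.00) + (-176.71)(6.37) = 358875.00 cm³
x_c = 1165782.08 / 11823.29 = 98.60 cm
y_c = 358875.00 / 11823.29 = 30.35 cm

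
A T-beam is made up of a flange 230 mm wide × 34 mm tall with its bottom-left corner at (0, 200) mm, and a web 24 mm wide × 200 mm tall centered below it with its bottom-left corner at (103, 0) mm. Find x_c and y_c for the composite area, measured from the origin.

Part | A | x̄ᵢ | ȳᵢ | A·x̄ᵢ | A·ȳᵢ
web | 4800.00 | 115.00 | 100.00 | 552000.00 | 480000.00
flange | 7820.00 | 115.00 | 217.00 | 899300.00 | 1696940.00
Σ | 12620.00 |  |  | 1451300.00 | 2176940.00
x_c = 1451300.00 / 12620.00 = 115.00 mm
y_c = 2176940.00 / 12620.00 = 172.50 mm

x_c = 115.00 mm, y_c = 172.50 mm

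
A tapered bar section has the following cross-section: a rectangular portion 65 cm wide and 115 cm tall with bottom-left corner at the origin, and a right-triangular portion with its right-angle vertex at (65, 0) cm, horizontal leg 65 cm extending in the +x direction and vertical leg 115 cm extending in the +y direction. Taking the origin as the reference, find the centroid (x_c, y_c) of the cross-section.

x_c = 50.56 cm, y_c = 51.11 cm

Part | A | x̄ᵢ | ȳᵢ | A·x̄ᵢ | A·ȳᵢ
rectangular portion | 7475.00 | 32.50 | 57.50 | 242937.50 | 429812.50
triangular portion | 3737.50 | 86.67 | 38.33 | 323916.67 | 143270.83
Σ | 11212.50 |  |  | 566854.17 | 573083.33
x_c = 566854.17 / 11212.50 = 50.56 cm
y_c = 573083.33 / 11212.50 = 51.11 cm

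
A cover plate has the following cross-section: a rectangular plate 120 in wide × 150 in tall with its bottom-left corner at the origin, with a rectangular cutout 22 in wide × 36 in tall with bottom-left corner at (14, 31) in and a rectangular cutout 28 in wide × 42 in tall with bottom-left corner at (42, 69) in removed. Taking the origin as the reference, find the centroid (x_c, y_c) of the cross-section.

plate: A = 120 × 150 = 18000.00, centroid at (60.00, 75.00).
hole 1: A = −(22 × 36) = -792.00, centroid at (25.00, 49.00).
hole 2: A = −(28 × 42) = -1176.00, centroid at (56.00, 90.00).
ΣA = 16032.00 in², ΣAx_c = 994344.00 in³, ΣAy_c = 1205352.00 in³.
x_c = 994344.00/16032.00 = 62.02 in; y_c = 1205352.00/16032.00 = 75.18 in.

x_c = 62.02 in, y_c = 75.18 in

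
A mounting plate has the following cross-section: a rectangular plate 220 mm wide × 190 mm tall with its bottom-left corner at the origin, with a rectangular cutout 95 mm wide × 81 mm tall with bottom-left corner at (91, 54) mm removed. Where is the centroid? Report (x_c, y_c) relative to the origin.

x_c = 103.57 mm, y_c = 95.11 mm

plate: A = 220 × 190 = 41800.00, centroid at (110.00, 95.00).
hole: A = −(95 × 81) = -7695.00, centroid at (138.50, 94.50).
ΣA = 34105.00 mm²
ΣAx_c = (41800.00)(110.00) + (-7695.00)(138.50) = 3532242.50 mm³
ΣAy_c = (41800.00)(95.00) + (-7695.00)(94.50) = 3243822.50 mm³
x_c = 3532242.50 / 34105.00 = 103.57 mm
y_c = 3243822.50 / 34105.00 = 95.11 mm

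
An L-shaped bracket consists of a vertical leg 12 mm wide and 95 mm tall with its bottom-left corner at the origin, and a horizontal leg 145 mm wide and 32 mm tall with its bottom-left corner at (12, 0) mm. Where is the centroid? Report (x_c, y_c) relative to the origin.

vertical leg: A = 12 × 95 = 1140.00, centroid at (6.00, 47.50).
horizontal leg: A = 145 × 32 = 4640.00, centroid at (84.50, 16.00).
ΣA = 5780.00 mm²
ΣAx_c = (1140.00)(6.00) + (4640.00)(84.50) = 398920.00 mm³
ΣAy_c = (1140.00)(47.50) + (4640.00)(16.00) = 128390.00 mm³
x_c = 398920.00 / 5780.00 = 69.02 mm
y_c = 128390.00 / 5780.00 = 22.21 mm

x_c = 69.02 mm, y_c = 22.21 mm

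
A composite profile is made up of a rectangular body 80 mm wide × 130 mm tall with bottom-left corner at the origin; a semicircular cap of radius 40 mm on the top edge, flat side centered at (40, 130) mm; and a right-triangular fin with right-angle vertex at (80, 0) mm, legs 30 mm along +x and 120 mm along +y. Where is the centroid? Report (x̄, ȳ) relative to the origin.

x̄ = 46.12 mm, ȳ = 75.94 mm

Part | A | x̄ᵢ | ȳᵢ | A·x̄ᵢ | A·ȳᵢ
rectangular body | 10400.00 | 40.00 | 65.00 | 416000.00 | 676000.00
semicircular top | 2513.27 | 40.00 | 146.98 | 100530.96 | 369392.30
triangular fin | 1800.00 | 90.00 | 40.00 | 162000.00 | 72000.00
Σ | 14713.27 |  |  | 678530.96 | 1117392.30
x̄ = 678530.96 / 14713.27 = 46.12 mm
ȳ = 1117392.30 / 14713.27 = 75.94 mm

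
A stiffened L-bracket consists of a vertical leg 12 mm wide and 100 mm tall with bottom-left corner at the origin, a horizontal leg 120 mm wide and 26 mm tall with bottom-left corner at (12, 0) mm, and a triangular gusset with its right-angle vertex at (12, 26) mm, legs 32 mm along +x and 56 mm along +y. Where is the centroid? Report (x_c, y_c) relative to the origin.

vertical leg: A = 12 × 100 = 1200.00, centroid at (6.00, 50.00).
horizontal leg: A = 120 × 26 = 3120.00, centroid at (72.00, 13.00).
gusset: A = ½·32·56 = 896.00, centroid at (22.67, 44.67).
ΣA = 5216.00 mm²
ΣAx_c = (1200.00)(6.00) + (3120.00)(72.00) + (896.00)(22.67) = 252149.33 mm³
ΣAy_c = (1200.00)(50.00) + (3120.00)(13.00) + (896.00)(44.67) = 140581.33 mm³
x_c = 252149.33 / 5216.00 = 48.34 mm
y_c = 140581.33 / 5216.00 = 26.95 mm

x_c = 48.34 mm, y_c = 26.95 mm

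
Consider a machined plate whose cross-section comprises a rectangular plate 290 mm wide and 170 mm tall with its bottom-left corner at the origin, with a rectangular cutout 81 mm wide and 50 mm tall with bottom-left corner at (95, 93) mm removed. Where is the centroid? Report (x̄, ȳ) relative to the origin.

plate: A = 290 × 170 = 49300.00, centroid at (145.00, 85.00).
hole: A = −(81 × 50) = -4050.00, centroid at (135.50, 118.00).
ΣA = 45250.00 mm²
ΣAx̄ = (49300.00)(145.00) + (-4050.00)(135.50) = 6599725.00 mm³
ΣAȳ = (49300.00)(85.00) + (-4050.00)(118.00) = 3712600.00 mm³
x̄ = 6599725.00 / 45250.00 = 145.85 mm
ȳ = 3712600.00 / 45250.00 = 82.05 mm

x̄ = 145.85 mm, ȳ = 82.05 mm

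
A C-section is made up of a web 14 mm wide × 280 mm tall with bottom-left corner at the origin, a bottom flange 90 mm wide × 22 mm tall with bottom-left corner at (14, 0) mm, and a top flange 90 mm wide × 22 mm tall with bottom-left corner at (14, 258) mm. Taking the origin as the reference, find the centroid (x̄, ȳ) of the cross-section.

web: A = 14 × 280 = 3920.00, centroid at (7.00, 140.00).
bottom flange: A = 90 × 22 = 1980.00, centroid at (59.00, 11.00).
top flange: A = 90 × 22 = 1980.00, centroid at (59.00, 269.00).
ΣA = 7880.00 mm², ΣAx̄ = 261080.00 mm³, ΣAȳ = 1103200.00 mm³.
x̄ = 261080.00/7880.00 = 33.13 mm; ȳ = 1103200.00/7880.00 = 140.00 mm.

x̄ = 33.13 mm, ȳ = 140.00 mm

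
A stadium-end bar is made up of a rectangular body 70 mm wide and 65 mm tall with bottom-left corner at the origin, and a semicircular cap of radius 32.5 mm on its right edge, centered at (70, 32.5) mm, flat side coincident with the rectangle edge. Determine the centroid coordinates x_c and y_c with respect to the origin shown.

x_c = 48.04 mm, y_c = 32.50 mm

rectangular body: A = 70 × 65 = 4550.00, centroid at (35.00, 32.50).
semicircular end: A = ½π·32.5² = 1659.15, centroid at (83.79, 32.50).
ΣA = 6209.15 mm²
ΣAx_c = (4550.00)(35.00) + (1659.15)(83.79) = 298276.17 mm³
ΣAy_c = (4550.00)(32.50) + (1659.15)(32.50) = 201797.49 mm³
x_c = 298276.17 / 6209.15 = 48.04 mm
y_c = 201797.49 / 6209.15 = 32.50 mm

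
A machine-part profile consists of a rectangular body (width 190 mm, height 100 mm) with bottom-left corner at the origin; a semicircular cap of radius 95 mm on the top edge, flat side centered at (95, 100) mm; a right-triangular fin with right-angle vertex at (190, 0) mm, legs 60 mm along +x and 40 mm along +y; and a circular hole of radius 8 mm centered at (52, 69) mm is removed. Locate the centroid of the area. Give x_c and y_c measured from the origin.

x_c = 99.29 mm, y_c = 86.07 mm

rectangular body: A = 190 × 100 = 19000.00, centroid at (95.00, 50.00).
semicircular top: A = ½π·95² = 14176.44, centroid at (95.00, 140.32).
triangular fin: A = ½·60·40 = 1200.00, centroid at (210.00, 13.33).
hole: A = −π·8² = -201.06, centroid at (52.00, 69.00).
ΣA = 34175.37 mm²
ΣAx_c = (19000.00)(95.00) + (14176.44)(95.00) + (1200.00)(210.00) + (-201.06)(52.00) = 3393306.28 mm³
ΣAy_c = (19000.00)(50.00) + (14176.44)(140.32) + (1200.00)(13.33) + (-201.06)(69.00) = 2941353.75 mm³
x_c = 3393306.28 / 34175.37 = 99.29 mm
y_c = 2941353.75 / 34175.37 = 86.07 mm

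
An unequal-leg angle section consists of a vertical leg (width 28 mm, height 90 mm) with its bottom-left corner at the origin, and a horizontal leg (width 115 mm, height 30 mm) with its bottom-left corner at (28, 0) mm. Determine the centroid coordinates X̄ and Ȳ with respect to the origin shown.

X̄ = 55.32 mm, Ȳ = 27.66 mm

vertical leg: A = 28 × 90 = 2520.00, centroid at (14.00, 45.00).
horizontal leg: A = 115 × 30 = 3450.00, centroid at (85.50, 15.00).
ΣA = 5970.00 mm², ΣAX̄ = 330255.00 mm³, ΣAȲ = 165150.00 mm³.
X̄ = 330255.00/5970.00 = 55.32 mm; Ȳ = 165150.00/5970.00 = 27.66 mm.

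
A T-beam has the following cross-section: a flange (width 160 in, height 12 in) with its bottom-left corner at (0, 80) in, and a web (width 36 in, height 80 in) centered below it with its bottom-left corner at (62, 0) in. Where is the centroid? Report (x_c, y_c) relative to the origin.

x_c = 80.00 in, y_c = 58.40 in

Part | A | x̄ᵢ | ȳᵢ | A·x̄ᵢ | A·ȳᵢ
web | 2880.00 | 80.00 | 40.00 | 230400.00 | 115200.00
flange | 1920.00 | 80.00 | 86.00 | 153600.00 | 165120.00
Σ | 4800.00 |  |  | 384000.00 | 280320.00
x_c = 384000.00 / 4800.00 = 80.00 in
y_c = 280320.00 / 4800.00 = 58.40 in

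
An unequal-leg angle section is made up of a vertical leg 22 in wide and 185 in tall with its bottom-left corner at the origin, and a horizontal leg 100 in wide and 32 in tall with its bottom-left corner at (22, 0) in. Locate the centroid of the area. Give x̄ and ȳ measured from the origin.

x̄ = 37.85 in, ȳ = 58.83 in

vertical leg: A = 22 × 185 = 4070.00, centroid at (11.00, 92.50).
horizontal leg: A = 100 × 32 = 3200.00, centroid at (72.00, 16.00).
ΣA = 7270.00 in²
ΣAx̄ = (4070.00)(11.00) + (3200.00)(72.00) = 275170.00 in³
ΣAȳ = (4070.00)(92.50) + (3200.00)(16.00) = 427675.00 in³
x̄ = 275170.00 / 7270.00 = 37.85 in
ȳ = 427675.00 / 7270.00 = 58.83 in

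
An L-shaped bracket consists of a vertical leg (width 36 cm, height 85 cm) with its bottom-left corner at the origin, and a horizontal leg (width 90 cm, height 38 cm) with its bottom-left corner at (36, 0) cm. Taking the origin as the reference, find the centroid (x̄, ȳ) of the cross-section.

vertical leg: A = 36 × 85 = 3060.00, centroid at (18.00, 42.50).
horizontal leg: A = 90 × 38 = 3420.00, centroid at (81.00, 19.00).
ΣA = 6480.00 cm², ΣAx̄ = 332100.00 cm³, ΣAȳ = 195030.00 cm³.
x̄ = 332100.00/6480.00 = 51.25 cm; ȳ = 195030.00/6480.00 = 30.10 cm.

x̄ = 51.25 cm, ȳ = 30.10 cm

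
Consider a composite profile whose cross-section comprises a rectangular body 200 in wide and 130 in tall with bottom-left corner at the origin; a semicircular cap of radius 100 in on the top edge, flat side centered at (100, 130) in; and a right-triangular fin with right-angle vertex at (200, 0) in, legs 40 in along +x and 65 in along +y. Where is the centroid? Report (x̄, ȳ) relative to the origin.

x̄ = 103.43 in, ȳ = 102.93 in

rectangular body: A = 200 × 130 = 26000.00, centroid at (100.00, 65.00).
semicircular top: A = ½π·100² = 15707.96, centroid at (100.00, 172.44).
triangular fin: A = ½·40·65 = 1300.00, centroid at (213.33, 21.67).
ΣA = 43007.96 in²
ΣAx̄ = (26000.00)(100.00) + (15707.96)(100.00) + (1300.00)(213.33) = 4448129.66 in³
ΣAȳ = (26000.00)(65.00) + (15707.96)(172.44) + (1300.00)(21.67) = 4426868.56 in³
x̄ = 4448129.66 / 43007.96 = 103.43 in
ȳ = 4426868.56 / 43007.96 = 102.93 in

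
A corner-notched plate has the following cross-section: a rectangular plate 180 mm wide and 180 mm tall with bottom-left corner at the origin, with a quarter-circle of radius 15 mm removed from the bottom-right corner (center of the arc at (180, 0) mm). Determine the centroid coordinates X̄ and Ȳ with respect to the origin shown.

Part | A | x̄ᵢ | ȳᵢ | A·x̄ᵢ | A·ȳᵢ
plate | 32400.00 | 90.00 | 90.00 | 2916000.00 | 2916000.00
removed quarter-circle | -176.71 | 173.63 | 6.37 | -30683.63 | -1125.00
Σ | 32223.29 |  |  | 2885316.37 | 2914875.00
X̄ = 2885316.37 / 32223.29 = 89.54 mm
Ȳ = 2914875.00 / 32223.29 = 90.46 mm

X̄ = 89.54 mm, Ȳ = 90.46 mm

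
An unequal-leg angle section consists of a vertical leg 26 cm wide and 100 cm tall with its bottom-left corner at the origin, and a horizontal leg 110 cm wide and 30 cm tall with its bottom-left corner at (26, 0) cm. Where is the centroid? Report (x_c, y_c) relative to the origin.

x_c = 51.03 cm, y_c = 30.42 cm

Part | A | x̄ᵢ | ȳᵢ | A·x̄ᵢ | A·ȳᵢ
vertical leg | 2600.00 | 13.00 | 50.00 | 33800.00 | 130000.00
horizontal leg | 3300.00 | 81.00 | 15.00 | 267300.00 | 49500.00
Σ | 5900.00 |  |  | 301100.00 | 179500.00
x_c = 301100.00 / 5900.00 = 51.03 cm
y_c = 179500.00 / 5900.00 = 30.42 cm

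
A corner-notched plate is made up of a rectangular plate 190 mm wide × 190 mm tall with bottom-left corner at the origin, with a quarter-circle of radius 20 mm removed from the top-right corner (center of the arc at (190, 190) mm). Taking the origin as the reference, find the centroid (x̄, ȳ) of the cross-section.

x̄ = 94.24 mm, ȳ = 94.24 mm

plate: A = 190 × 190 = 36100.00, centroid at (95.00, 95.00).
removed quarter-circle: A = −¼π·20² = -314.16, centroid at (181.51, 181.51).
ΣA = 35785.84 mm²
ΣAx̄ = (36100.00)(95.00) + (-314.16)(181.51) = 3372476.41 mm³
ΣAȳ = (36100.00)(95.00) + (-314.16)(181.51) = 3372476.41 mm³
x̄ = 3372476.41 / 35785.84 = 94.24 mm
ȳ = 3372476.41 / 35785.84 = 94.24 mm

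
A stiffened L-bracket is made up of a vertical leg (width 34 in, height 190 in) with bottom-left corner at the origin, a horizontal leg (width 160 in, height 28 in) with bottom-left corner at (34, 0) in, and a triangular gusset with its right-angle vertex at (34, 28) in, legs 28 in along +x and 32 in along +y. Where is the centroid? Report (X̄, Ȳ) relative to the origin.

X̄ = 56.20 in, Ȳ = 60.92 in

Part | A | x̄ᵢ | ȳᵢ | A·x̄ᵢ | A·ȳᵢ
vertical leg | 6460.00 | 17.00 | 95.00 | 109820.00 | 613700.00
horizontal leg | 4480.00 | 114.00 | 14.00 | 510720.00 | 62720.00
gusset | 448.00 | 43.33 | 38.67 | 19413.33 | 17322.67
Σ | 11388.00 |  |  | 639953.33 | 693742.67
X̄ = 639953.33 / 11388.00 = 56.20 in
Ȳ = 693742.67 / 11388.00 = 60.92 in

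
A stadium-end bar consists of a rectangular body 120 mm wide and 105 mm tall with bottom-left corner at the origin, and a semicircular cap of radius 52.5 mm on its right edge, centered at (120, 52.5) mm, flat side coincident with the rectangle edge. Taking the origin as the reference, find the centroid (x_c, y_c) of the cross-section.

rectangular body: A = 120 × 105 = 12600.00, centroid at (60.00, 52.50).
semicircular end: A = ½π·52.5² = 4329.51, centroid at (142.28, 52.50).
ΣA = 16929.51 mm², ΣAx_c = 1372009.64 mm³, ΣAy_c = 888799.14 mm³.
x_c = 1372009.64/16929.51 = 81.04 mm; y_c = 888799.14/16929.51 = 52.50 mm.

x_c = 81.04 mm, y_c = 52.50 mm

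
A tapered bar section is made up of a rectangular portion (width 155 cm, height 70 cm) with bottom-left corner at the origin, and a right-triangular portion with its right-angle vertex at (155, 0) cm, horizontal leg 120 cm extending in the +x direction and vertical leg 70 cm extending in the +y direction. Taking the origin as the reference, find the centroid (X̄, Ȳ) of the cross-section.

X̄ = 110.29 cm, Ȳ = 31.74 cm

rectangular portion: A = 155 × 70 = 10850.00, centroid at (77.50, 35.00).
triangular portion: A = ½·120·70 = 4200.00, centroid at (195.00, 23.33).
ΣA = 15050.00 cm², ΣAX̄ = 1659875.00 cm³, ΣAȲ = 477750.00 cm³.
X̄ = 1659875.00/15050.00 = 110.29 cm; Ȳ = 477750.00/15050.00 = 31.74 cm.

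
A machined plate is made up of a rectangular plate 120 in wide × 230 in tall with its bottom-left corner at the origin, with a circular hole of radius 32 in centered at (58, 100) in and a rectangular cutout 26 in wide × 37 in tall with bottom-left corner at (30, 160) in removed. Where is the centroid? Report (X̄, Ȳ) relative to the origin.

X̄ = 60.97 in, Ȳ = 114.45 in

plate: A = 120 × 230 = 27600.00, centroid at (60.00, 115.00).
hole 1: A = −π·32² = -3216.99, centroid at (58.00, 100.00).
hole 2: A = −(26 × 37) = -962.00, centroid at (43.00, 178.50).
ΣA = 23421.01 in², ΣAX̄ = 1428048.53 in³, ΣAȲ = 2680583.91 in³.
X̄ = 1428048.53/23421.01 = 60.97 in; Ȳ = 2680583.91/23421.01 = 114.45 in.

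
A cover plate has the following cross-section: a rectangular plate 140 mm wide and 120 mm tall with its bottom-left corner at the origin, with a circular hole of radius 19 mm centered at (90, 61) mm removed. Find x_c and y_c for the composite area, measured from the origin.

x_c = 68.55 mm, y_c = 59.93 mm

Part | A | x̄ᵢ | ȳᵢ | A·x̄ᵢ | A·ȳᵢ
plate | 16800.00 | 70.00 | 60.00 | 1176000.00 | 1008000.00
hole | -1134.11 | 90.00 | 61.00 | -102070.35 | -69181.01
Σ | 15665.89 |  |  | 1073929.65 | 938818.99
x_c = 1073929.65 / 15665.89 = 68.55 mm
y_c = 938818.99 / 15665.89 = 59.93 mm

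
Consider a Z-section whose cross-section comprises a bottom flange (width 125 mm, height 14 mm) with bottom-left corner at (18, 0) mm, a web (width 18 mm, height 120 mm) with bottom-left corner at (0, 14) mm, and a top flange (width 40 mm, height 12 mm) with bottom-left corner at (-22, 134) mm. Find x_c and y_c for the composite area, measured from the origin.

bottom flange: A = 125 × 14 = 1750.00, centroid at (80.50, 7.00).
web: A = 18 × 120 = 2160.00, centroid at (9.00, 74.00).
top flange: A = 40 × 12 = 480.00, centroid at (-2.00, 140.00).
ΣA = 4390.00 mm², ΣAx_c = 159355.00 mm³, ΣAy_c = 239290.00 mm³.
x_c = 159355.00/4390.00 = 36.30 mm; y_c = 239290.00/4390.00 = 54.51 mm.

x_c = 36.30 mm, y_c = 54.51 mm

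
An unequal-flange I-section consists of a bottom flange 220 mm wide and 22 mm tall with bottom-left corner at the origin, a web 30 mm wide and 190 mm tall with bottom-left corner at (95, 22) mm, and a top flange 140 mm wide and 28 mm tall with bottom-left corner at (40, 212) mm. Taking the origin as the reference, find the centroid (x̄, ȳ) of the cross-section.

bottom flange: A = 220 × 22 = 4840.00, centroid at (110.00, 11.00).
web: A = 30 × 190 = 5700.00, centroid at (110.00, 117.00).
top flange: A = 140 × 28 = 3920.00, centroid at (110.00, 226.00).
ΣA = 14460.00 mm², ΣAx̄ = 1590600.00 mm³, ΣAȳ = 1606060.00 mm³.
x̄ = 1590600.00/14460.00 = 110.00 mm; ȳ = 1606060.00/14460.00 = 111.07 mm.

x̄ = 110.00 mm, ȳ = 111.07 mm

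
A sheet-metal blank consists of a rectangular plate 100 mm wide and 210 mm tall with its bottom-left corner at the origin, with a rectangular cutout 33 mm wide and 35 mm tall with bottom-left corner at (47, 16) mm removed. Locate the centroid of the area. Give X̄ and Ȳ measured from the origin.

X̄ = 49.21 mm, Ȳ = 109.16 mm

plate: A = 100 × 210 = 21000.00, centroid at (50.00, 105.00).
hole: A = −(33 × 35) = -1155.00, centroid at (63.50, 33.50).
ΣA = 19845.00 mm², ΣAX̄ = 976657.50 mm³, ΣAȲ = 2166307.50 mm³.
X̄ = 976657.50/19845.00 = 49.21 mm; Ȳ = 2166307.50/19845.00 = 109.16 mm.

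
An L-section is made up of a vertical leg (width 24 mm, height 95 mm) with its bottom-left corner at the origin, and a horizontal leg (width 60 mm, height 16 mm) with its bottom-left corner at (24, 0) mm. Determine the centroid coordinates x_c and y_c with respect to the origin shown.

vertical leg: A = 24 × 95 = 2280.00, centroid at (12.00, 47.50).
horizontal leg: A = 60 × 16 = 960.00, centroid at (54.00, 8.00).
ΣA = 3240.00 mm², ΣAx_c = 79200.00 mm³, ΣAy_c = 115980.00 mm³.
x_c = 79200.00/3240.00 = 24.44 mm; y_c = 115980.00/3240.00 = 35.80 mm.

x_c = 24.44 mm, y_c = 35.80 mm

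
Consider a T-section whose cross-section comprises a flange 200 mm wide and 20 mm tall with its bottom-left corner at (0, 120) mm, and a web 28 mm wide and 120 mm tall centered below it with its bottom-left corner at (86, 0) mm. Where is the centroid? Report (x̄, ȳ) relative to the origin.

web: A = 28 × 120 = 3360.00, centroid at (100.00, 60.00).
flange: A = 200 × 20 = 4000.00, centroid at (100.00, 130.00).
ΣA = 7360.00 mm², ΣAx̄ = 736000.00 mm³, ΣAȳ = 721600.00 mm³.
x̄ = 736000.00/7360.00 = 100.00 mm; ȳ = 721600.00/7360.00 = 98.04 mm.

x̄ = 100.00 mm, ȳ = 98.04 mm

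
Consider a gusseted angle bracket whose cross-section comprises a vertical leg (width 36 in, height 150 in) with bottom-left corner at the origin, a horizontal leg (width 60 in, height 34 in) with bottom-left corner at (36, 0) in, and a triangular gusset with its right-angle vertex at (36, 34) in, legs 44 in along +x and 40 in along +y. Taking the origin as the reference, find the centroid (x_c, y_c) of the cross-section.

x_c = 33.22 in, y_c = 57.85 in

vertical leg: A = 36 × 150 = 5400.00, centroid at (18.00, 75.00).
horizontal leg: A = 60 × 34 = 2040.00, centroid at (66.00, 17.00).
gusset: A = ½·44·40 = 880.00, centroid at (50.67, 47.33).
ΣA = 8320.00 in²
ΣAx_c = (5400.00)(18.00) + (2040.00)(66.00) + (880.00)(50.67) = 276426.67 in³
ΣAy_c = (5400.00)(75.00) + (2040.00)(17.00) + (880.00)(47.33) = 481333.33 in³
x_c = 276426.67 / 8320.00 = 33.22 in
y_c = 481333.33 / 8320.00 = 57.85 in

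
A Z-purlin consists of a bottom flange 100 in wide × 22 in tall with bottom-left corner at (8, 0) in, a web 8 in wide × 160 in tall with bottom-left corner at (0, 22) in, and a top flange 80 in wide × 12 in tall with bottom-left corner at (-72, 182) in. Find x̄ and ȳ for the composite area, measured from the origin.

bottom flange: A = 100 × 22 = 2200.00, centroid at (58.00, 11.00).
web: A = 8 × 160 = 1280.00, centroid at (4.00, 102.00).
top flange: A = 80 × 12 = 960.00, centroid at (-32.00, 188.00).
ΣA = 4440.00 in²
ΣAx̄ = (2200.00)(58.00) + (1280.00)(4.00) + (960.00)(-32.00) = 102000.00 in³
ΣAȳ = (2200.00)(11.00) + (1280.00)(102.00) + (960.00)(188.00) = 335240.00 in³
x̄ = 102000.00 / 4440.00 = 22.97 in
ȳ = 335240.00 / 4440.00 = 75.50 in

x̄ = 22.97 in, ȳ = 75.50 in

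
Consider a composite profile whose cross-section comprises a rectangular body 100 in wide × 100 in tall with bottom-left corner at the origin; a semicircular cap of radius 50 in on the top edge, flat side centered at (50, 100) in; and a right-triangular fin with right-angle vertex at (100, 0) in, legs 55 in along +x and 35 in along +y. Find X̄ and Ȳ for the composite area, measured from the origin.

rectangular body: A = 100 × 100 = 10000.00, centroid at (50.00, 50.00).
semicircular top: A = ½π·50² = 3926.99, centroid at (50.00, 121.22).
triangular fin: A = ½·55·35 = 962.50, centroid at (118.33, 11.67).
ΣA = 14889.49 in², ΣAX̄ = 810245.37 in³, ΣAȲ = 987261.58 in³.
X̄ = 810245.37/14889.49 = 54.42 in; Ȳ = 987261.58/14889.49 = 66.31 in.

X̄ = 54.42 in, Ȳ = 66.31 in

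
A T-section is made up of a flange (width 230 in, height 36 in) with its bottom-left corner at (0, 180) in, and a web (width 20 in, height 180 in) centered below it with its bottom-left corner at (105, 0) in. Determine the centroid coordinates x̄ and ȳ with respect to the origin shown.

x̄ = 115.00 in, ȳ = 165.27 in

web: A = 20 × 180 = 3600.00, centroid at (115.00, 90.00).
flange: A = 230 × 36 = 8280.00, centroid at (115.00, 198.00).
ΣA = 11880.00 in², ΣAx̄ = 1366200.00 in³, ΣAȳ = 1963440.00 in³.
x̄ = 1366200.00/11880.00 = 115.00 in; ȳ = 1963440.00/11880.00 = 165.27 in.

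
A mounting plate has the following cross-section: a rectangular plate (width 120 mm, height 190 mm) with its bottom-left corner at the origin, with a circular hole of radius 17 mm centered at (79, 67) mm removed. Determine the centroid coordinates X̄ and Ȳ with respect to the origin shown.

X̄ = 59.21 mm, Ȳ = 96.16 mm

plate: A = 120 × 190 = 22800.00, centroid at (60.00, 95.00).
hole: A = −π·17² = -907.92, centroid at (79.00, 67.00).
ΣA = 21892.08 mm²
ΣAX̄ = (22800.00)(60.00) + (-907.92)(79.00) = 1296274.30 mm³
ΣAȲ = (22800.00)(95.00) + (-907.92)(67.00) = 2105169.34 mm³
X̄ = 1296274.30 / 21892.08 = 59.21 mm
Ȳ = 2105169.34 / 21892.08 = 96.16 mm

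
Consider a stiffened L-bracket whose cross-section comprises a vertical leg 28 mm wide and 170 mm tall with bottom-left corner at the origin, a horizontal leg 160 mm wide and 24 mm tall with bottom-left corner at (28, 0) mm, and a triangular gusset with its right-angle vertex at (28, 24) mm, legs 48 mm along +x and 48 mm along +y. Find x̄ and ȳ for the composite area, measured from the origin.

vertical leg: A = 28 × 170 = 4760.00, centroid at (14.00, 85.00).
horizontal leg: A = 160 × 24 = 3840.00, centroid at (108.00, 12.00).
gusset: A = ½·48·48 = 1152.00, centroid at (44.00, 40.00).
ΣA = 9752.00 mm²
ΣAx̄ = (4760.00)(14.00) + (3840.00)(108.00) + (1152.00)(44.00) = 532048.00 mm³
ΣAȳ = (4760.00)(85.00) + (3840.00)(12.00) + (1152.00)(40.00) = 496760.00 mm³
x̄ = 532048.00 / 9752.00 = 54.56 mm
ȳ = 496760.00 / 9752.00 = 50.94 mm

x̄ = 54.56 mm, ȳ = 50.94 mm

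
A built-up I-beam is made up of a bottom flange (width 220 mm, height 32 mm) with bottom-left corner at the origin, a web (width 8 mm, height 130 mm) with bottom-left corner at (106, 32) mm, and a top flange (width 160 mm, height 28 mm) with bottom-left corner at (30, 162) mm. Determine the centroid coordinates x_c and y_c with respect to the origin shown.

x_c = 110.00 mm, y_c = 79.78 mm

Part | A | x̄ᵢ | ȳᵢ | A·x̄ᵢ | A·ȳᵢ
bottom flange | 7040.00 | 110.00 | 16.00 | 774400.00 | 112640.00
web | 1040.00 | 110.00 | 97.00 | 114400.00 | 100880.00
top flange | 4480.00 | 110.00 | 176.00 | 492800.00 | 788480.00
Σ | 12560.00 |  |  | 1381600.00 | 1002000.00
x_c = 1381600.00 / 12560.00 = 110.00 mm
y_c = 1002000.00 / 12560.00 = 79.78 mm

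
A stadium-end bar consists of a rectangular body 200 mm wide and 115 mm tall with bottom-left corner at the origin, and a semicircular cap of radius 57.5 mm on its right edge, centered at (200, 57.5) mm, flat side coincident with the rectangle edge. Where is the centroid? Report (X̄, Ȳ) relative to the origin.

X̄ = 122.92 mm, Ȳ = 57.50 mm

rectangular body: A = 200 × 115 = 23000.00, centroid at (100.00, 57.50).
semicircular end: A = ½π·57.5² = 5193.45, centroid at (224.40, 57.50).
ΣA = 28193.45 mm²
ΣAX̄ = (23000.00)(100.00) + (5193.45)(224.40) = 3465428.65 mm³
ΣAȲ = (23000.00)(57.50) + (5193.45)(57.50) = 1621123.11 mm³
X̄ = 3465428.65 / 28193.45 = 122.92 mm
Ȳ = 1621123.11 / 28193.45 = 57.50 mm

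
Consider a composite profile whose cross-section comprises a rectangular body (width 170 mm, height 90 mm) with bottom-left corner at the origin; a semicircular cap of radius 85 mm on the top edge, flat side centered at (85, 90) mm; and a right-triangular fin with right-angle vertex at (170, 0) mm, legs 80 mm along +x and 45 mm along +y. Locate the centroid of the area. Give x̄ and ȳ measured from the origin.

x̄ = 92.07 mm, ȳ = 75.44 mm

rectangular body: A = 170 × 90 = 15300.00, centroid at (85.00, 45.00).
semicircular top: A = ½π·85² = 11349.00, centroid at (85.00, 126.08).
triangular fin: A = ½·80·45 = 1800.00, centroid at (196.67, 15.00).
ΣA = 28449.00 mm², ΣAx̄ = 2619165.29 mm³, ΣAȳ = 2146326.98 mm³.
x̄ = 2619165.29/28449.00 = 92.07 mm; ȳ = 2146326.98/28449.00 = 75.44 mm.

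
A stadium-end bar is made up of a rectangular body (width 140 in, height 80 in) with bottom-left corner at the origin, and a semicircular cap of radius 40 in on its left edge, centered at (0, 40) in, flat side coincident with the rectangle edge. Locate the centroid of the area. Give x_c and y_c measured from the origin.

Part | A | x̄ᵢ | ȳᵢ | A·x̄ᵢ | A·ȳᵢ
rectangular body | 11200.00 | 70.00 | 40.00 | 784000.00 | 448000.00
semicircular end | 2513.27 | -16.98 | 40.00 | -42666.67 | 100530.96
Σ | 13713.27 |  |  | 741333.33 | 548530.96
x_c = 741333.33 / 13713.27 = 54.06 in
y_c = 548530.96 / 13713.27 = 40.00 in

x_c = 54.06 in, y_c = 40.00 in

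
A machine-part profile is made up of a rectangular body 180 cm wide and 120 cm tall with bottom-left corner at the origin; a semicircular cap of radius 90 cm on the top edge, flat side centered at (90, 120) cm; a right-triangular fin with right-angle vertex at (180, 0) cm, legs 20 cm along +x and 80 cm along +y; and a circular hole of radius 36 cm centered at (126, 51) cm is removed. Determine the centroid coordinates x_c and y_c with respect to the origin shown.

Part | A | x̄ᵢ | ȳᵢ | A·x̄ᵢ | A·ȳᵢ
rectangular body | 21600.00 | 90.00 | 60.00 | 1944000.00 | 1296000.00
semicircular top | 12723.45 | 90.00 | 158.20 | 1145110.52 | 2012814.03
triangular fin | 800.00 | 186.67 | 26.67 | 149333.33 | 21333.33
hole | -4071.50 | 126.00 | 51.00 | -513009.51 | -207646.71
Σ | 31051.95 |  |  | 2725434.34 | 3122500.65
x_c = 2725434.34 / 31051.95 = 87.77 cm
y_c = 3122500.65 / 31051.95 = 100.56 cm

x_c = 87.77 cm, y_c = 100.56 cm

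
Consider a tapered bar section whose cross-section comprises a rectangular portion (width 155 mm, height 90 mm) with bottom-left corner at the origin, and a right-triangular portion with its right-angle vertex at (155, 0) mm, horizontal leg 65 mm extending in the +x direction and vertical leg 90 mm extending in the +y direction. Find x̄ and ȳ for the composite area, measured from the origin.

x̄ = 94.69 mm, ȳ = 42.40 mm

rectangular portion: A = 155 × 90 = 13950.00, centroid at (77.50, 45.00).
triangular portion: A = ½·65·90 = 2925.00, centroid at (176.67, 30.00).
ΣA = 16875.00 mm², ΣAx̄ = 1597875.00 mm³, ΣAȳ = 715500.00 mm³.
x̄ = 1597875.00/16875.00 = 94.69 mm; ȳ = 715500.00/16875.00 = 42.40 mm.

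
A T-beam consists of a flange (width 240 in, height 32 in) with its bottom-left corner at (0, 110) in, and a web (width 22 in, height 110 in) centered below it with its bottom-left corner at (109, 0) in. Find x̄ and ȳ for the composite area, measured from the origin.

web: A = 22 × 110 = 2420.00, centroid at (120.00, 55.00).
flange: A = 240 × 32 = 7680.00, centroid at (120.00, 126.00).
ΣA = 10100.00 in², ΣAx̄ = 1212000.00 in³, ΣAȳ = 1100780.00 in³.
x̄ = 1212000.00/10100.00 = 120.00 in; ȳ = 1100780.00/10100.00 = 108.99 in.

x̄ = 120.00 in, ȳ = 108.99 in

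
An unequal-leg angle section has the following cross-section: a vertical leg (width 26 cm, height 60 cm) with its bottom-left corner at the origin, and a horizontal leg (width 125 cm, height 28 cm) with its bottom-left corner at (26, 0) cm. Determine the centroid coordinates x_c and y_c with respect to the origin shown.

vertical leg: A = 26 × 60 = 1560.00, centroid at (13.00, 30.00).
horizontal leg: A = 125 × 28 = 3500.00, centroid at (88.50, 14.00).
ΣA = 5060.00 cm², ΣAx_c = 330030.00 cm³, ΣAy_c = 95800.00 cm³.
x_c = 330030.00/5060.00 = 65.22 cm; y_c = 95800.00/5060.00 = 18.93 cm.

x_c = 65.22 cm, y_c = 18.93 cm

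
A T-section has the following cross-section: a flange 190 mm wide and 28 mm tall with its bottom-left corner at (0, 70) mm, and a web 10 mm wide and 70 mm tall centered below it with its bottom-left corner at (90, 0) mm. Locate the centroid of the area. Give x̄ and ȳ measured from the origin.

Part | A | x̄ᵢ | ȳᵢ | A·x̄ᵢ | A·ȳᵢ
web | 700.00 | 95.00 | 35.00 | 66500.00 | 24500.00
flange | 5320.00 | 95.00 | 84.00 | 505400.00 | 446880.00
Σ | 6020.00 |  |  | 571900.00 | 471380.00
x̄ = 571900.00 / 6020.00 = 95.00 mm
ȳ = 471380.00 / 6020.00 = 78.30 mm

x̄ = 95.00 mm, ȳ = 78.30 mm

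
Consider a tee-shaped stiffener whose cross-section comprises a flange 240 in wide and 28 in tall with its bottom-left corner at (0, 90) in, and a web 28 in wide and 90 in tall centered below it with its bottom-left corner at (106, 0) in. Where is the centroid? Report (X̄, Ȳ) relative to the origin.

Part | A | x̄ᵢ | ȳᵢ | A·x̄ᵢ | A·ȳᵢ
web | 2520.00 | 120.00 | 45.00 | 302400.00 | 113400.00
flange | 6720.00 | 120.00 | 104.00 | 806400.00 | 698880.00
Σ | 9240.00 |  |  | 1108800.00 | 812280.00
X̄ = 1108800.00 / 9240.00 = 120.00 in
Ȳ = 812280.00 / 9240.00 = 87.91 in

X̄ = 120.00 in, Ȳ = 87.91 in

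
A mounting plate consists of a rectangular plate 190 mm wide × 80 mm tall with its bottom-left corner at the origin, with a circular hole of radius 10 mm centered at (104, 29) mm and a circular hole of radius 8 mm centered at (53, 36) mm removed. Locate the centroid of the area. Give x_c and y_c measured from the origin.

Part | A | x̄ᵢ | ȳᵢ | A·x̄ᵢ | A·ȳᵢ
plate | 15200.00 | 95.00 | 40.00 | 1444000.00 | 608000.00
hole 1 | -314.16 | 104.00 | 29.00 | -32672.56 | -9110.62
hole 2 | -201.06 | 53.00 | 36.00 | -10656.28 | -7238.23
Σ | 14684.78 |  |  | 1400671.15 | 591651.15
x_c = 1400671.15 / 14684.78 = 95.38 mm
y_c = 591651.15 / 14684.78 = 40.29 mm

x_c = 95.38 mm, y_c = 40.29 mm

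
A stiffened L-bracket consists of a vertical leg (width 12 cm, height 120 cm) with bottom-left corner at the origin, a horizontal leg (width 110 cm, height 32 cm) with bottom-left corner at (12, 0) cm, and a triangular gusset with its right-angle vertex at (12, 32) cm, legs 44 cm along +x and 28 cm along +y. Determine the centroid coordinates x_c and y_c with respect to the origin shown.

vertical leg: A = 12 × 120 = 1440.00, centroid at (6.00, 60.00).
horizontal leg: A = 110 × 32 = 3520.00, centroid at (67.00, 16.00).
gusset: A = ½·44·28 = 616.00, centroid at (26.67, 41.33).
ΣA = 5576.00 cm², ΣAx_c = 260906.67 cm³, ΣAy_c = 168181.33 cm³.
x_c = 260906.67/5576.00 = 46.79 cm; y_c = 168181.33/5576.00 = 30.16 cm.

x_c = 46.79 cm, y_c = 30.16 cm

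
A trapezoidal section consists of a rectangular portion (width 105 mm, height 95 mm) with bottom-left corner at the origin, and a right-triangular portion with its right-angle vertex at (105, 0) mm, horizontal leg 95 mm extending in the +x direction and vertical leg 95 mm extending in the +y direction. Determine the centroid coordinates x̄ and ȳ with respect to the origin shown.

x̄ = 78.72 mm, ȳ = 42.57 mm

rectangular portion: A = 105 × 95 = 9975.00, centroid at (52.50, 47.50).
triangular portion: A = ½·95·95 = 4512.50, centroid at (136.67, 31.67).
ΣA = 14487.50 mm², ΣAx̄ = 1140395.83 mm³, ΣAȳ = 616708.33 mm³.
x̄ = 1140395.83/14487.50 = 78.72 mm; ȳ = 616708.33/14487.50 = 42.57 mm.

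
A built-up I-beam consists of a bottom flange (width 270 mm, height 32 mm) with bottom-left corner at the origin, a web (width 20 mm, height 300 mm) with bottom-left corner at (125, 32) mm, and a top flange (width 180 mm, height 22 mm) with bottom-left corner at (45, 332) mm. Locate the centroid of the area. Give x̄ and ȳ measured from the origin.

x̄ = 135.00 mm, ȳ = 139.17 mm

Part | A | x̄ᵢ | ȳᵢ | A·x̄ᵢ | A·ȳᵢ
bottom flange | 8640.00 | 135.00 | 16.00 | 1166400.00 | 138240.00
web | 6000.00 | 135.00 | 182.00 | 810000.00 | 1092000.00
top flange | 3960.00 | 135.00 | 343.00 | 534600.00 | 1358280.00
Σ | 18600.00 |  |  | 2511000.00 | 2588520.00
x̄ = 2511000.00 / 18600.00 = 135.00 mm
ȳ = 2588520.00 / 18600.00 = 139.17 mm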